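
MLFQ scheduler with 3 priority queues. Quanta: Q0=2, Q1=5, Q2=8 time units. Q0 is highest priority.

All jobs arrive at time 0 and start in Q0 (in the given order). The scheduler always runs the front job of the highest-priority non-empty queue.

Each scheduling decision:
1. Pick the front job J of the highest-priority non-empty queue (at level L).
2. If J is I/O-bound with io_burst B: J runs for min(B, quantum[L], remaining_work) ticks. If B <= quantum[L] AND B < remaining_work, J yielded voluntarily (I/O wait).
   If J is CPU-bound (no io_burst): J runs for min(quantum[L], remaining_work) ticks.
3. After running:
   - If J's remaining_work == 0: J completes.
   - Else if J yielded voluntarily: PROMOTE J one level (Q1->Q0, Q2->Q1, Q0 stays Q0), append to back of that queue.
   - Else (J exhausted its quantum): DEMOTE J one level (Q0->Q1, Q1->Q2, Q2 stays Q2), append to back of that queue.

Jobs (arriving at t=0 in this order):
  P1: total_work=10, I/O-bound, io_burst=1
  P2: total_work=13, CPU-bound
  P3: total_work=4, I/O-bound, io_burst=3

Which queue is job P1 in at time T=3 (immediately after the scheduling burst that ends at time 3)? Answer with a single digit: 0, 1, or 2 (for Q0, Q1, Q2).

t=0-1: P1@Q0 runs 1, rem=9, I/O yield, promote→Q0. Q0=[P2,P3,P1] Q1=[] Q2=[]
t=1-3: P2@Q0 runs 2, rem=11, quantum used, demote→Q1. Q0=[P3,P1] Q1=[P2] Q2=[]
t=3-5: P3@Q0 runs 2, rem=2, quantum used, demote→Q1. Q0=[P1] Q1=[P2,P3] Q2=[]
t=5-6: P1@Q0 runs 1, rem=8, I/O yield, promote→Q0. Q0=[P1] Q1=[P2,P3] Q2=[]
t=6-7: P1@Q0 runs 1, rem=7, I/O yield, promote→Q0. Q0=[P1] Q1=[P2,P3] Q2=[]
t=7-8: P1@Q0 runs 1, rem=6, I/O yield, promote→Q0. Q0=[P1] Q1=[P2,P3] Q2=[]
t=8-9: P1@Q0 runs 1, rem=5, I/O yield, promote→Q0. Q0=[P1] Q1=[P2,P3] Q2=[]
t=9-10: P1@Q0 runs 1, rem=4, I/O yield, promote→Q0. Q0=[P1] Q1=[P2,P3] Q2=[]
t=10-11: P1@Q0 runs 1, rem=3, I/O yield, promote→Q0. Q0=[P1] Q1=[P2,P3] Q2=[]
t=11-12: P1@Q0 runs 1, rem=2, I/O yield, promote→Q0. Q0=[P1] Q1=[P2,P3] Q2=[]
t=12-13: P1@Q0 runs 1, rem=1, I/O yield, promote→Q0. Q0=[P1] Q1=[P2,P3] Q2=[]
t=13-14: P1@Q0 runs 1, rem=0, completes. Q0=[] Q1=[P2,P3] Q2=[]
t=14-19: P2@Q1 runs 5, rem=6, quantum used, demote→Q2. Q0=[] Q1=[P3] Q2=[P2]
t=19-21: P3@Q1 runs 2, rem=0, completes. Q0=[] Q1=[] Q2=[P2]
t=21-27: P2@Q2 runs 6, rem=0, completes. Q0=[] Q1=[] Q2=[]

Answer: 0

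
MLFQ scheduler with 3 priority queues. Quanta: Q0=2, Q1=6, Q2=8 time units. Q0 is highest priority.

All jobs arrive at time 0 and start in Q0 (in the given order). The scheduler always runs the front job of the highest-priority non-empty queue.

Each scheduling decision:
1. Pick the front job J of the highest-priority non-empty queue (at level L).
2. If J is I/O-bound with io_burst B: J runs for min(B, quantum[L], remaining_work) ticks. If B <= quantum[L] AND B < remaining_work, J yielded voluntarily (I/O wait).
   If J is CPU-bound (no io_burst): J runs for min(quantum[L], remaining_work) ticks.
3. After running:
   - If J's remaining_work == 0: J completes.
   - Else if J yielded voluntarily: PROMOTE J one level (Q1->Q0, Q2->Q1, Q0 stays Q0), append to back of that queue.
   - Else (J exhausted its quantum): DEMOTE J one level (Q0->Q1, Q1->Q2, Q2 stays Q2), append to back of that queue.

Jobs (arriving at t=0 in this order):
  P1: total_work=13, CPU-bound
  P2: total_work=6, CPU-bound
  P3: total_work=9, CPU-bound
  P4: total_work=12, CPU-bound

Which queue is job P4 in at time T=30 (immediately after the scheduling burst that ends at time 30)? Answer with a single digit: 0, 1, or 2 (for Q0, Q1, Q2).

t=0-2: P1@Q0 runs 2, rem=11, quantum used, demote→Q1. Q0=[P2,P3,P4] Q1=[P1] Q2=[]
t=2-4: P2@Q0 runs 2, rem=4, quantum used, demote→Q1. Q0=[P3,P4] Q1=[P1,P2] Q2=[]
t=4-6: P3@Q0 runs 2, rem=7, quantum used, demote→Q1. Q0=[P4] Q1=[P1,P2,P3] Q2=[]
t=6-8: P4@Q0 runs 2, rem=10, quantum used, demote→Q1. Q0=[] Q1=[P1,P2,P3,P4] Q2=[]
t=8-14: P1@Q1 runs 6, rem=5, quantum used, demote→Q2. Q0=[] Q1=[P2,P3,P4] Q2=[P1]
t=14-18: P2@Q1 runs 4, rem=0, completes. Q0=[] Q1=[P3,P4] Q2=[P1]
t=18-24: P3@Q1 runs 6, rem=1, quantum used, demote→Q2. Q0=[] Q1=[P4] Q2=[P1,P3]
t=24-30: P4@Q1 runs 6, rem=4, quantum used, demote→Q2. Q0=[] Q1=[] Q2=[P1,P3,P4]
t=30-35: P1@Q2 runs 5, rem=0, completes. Q0=[] Q1=[] Q2=[P3,P4]
t=35-36: P3@Q2 runs 1, rem=0, completes. Q0=[] Q1=[] Q2=[P4]
t=36-40: P4@Q2 runs 4, rem=0, completes. Q0=[] Q1=[] Q2=[]

Answer: 2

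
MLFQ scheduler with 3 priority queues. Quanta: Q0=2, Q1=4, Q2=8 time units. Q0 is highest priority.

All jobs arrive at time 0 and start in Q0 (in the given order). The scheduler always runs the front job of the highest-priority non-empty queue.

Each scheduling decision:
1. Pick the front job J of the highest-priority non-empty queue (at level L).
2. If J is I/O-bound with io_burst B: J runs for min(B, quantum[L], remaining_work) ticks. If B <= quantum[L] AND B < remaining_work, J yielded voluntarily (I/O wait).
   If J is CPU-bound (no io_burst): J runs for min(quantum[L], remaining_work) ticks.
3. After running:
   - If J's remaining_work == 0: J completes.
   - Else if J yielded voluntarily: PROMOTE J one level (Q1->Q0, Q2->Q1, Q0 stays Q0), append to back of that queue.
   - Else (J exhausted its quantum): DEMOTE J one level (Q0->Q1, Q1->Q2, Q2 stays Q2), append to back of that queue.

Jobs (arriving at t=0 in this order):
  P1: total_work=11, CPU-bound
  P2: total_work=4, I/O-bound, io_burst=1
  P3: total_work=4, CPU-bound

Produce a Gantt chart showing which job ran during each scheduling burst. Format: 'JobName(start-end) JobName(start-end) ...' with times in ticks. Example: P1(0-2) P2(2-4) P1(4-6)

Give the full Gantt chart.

Answer: P1(0-2) P2(2-3) P3(3-5) P2(5-6) P2(6-7) P2(7-8) P1(8-12) P3(12-14) P1(14-19)

Derivation:
t=0-2: P1@Q0 runs 2, rem=9, quantum used, demote→Q1. Q0=[P2,P3] Q1=[P1] Q2=[]
t=2-3: P2@Q0 runs 1, rem=3, I/O yield, promote→Q0. Q0=[P3,P2] Q1=[P1] Q2=[]
t=3-5: P3@Q0 runs 2, rem=2, quantum used, demote→Q1. Q0=[P2] Q1=[P1,P3] Q2=[]
t=5-6: P2@Q0 runs 1, rem=2, I/O yield, promote→Q0. Q0=[P2] Q1=[P1,P3] Q2=[]
t=6-7: P2@Q0 runs 1, rem=1, I/O yield, promote→Q0. Q0=[P2] Q1=[P1,P3] Q2=[]
t=7-8: P2@Q0 runs 1, rem=0, completes. Q0=[] Q1=[P1,P3] Q2=[]
t=8-12: P1@Q1 runs 4, rem=5, quantum used, demote→Q2. Q0=[] Q1=[P3] Q2=[P1]
t=12-14: P3@Q1 runs 2, rem=0, completes. Q0=[] Q1=[] Q2=[P1]
t=14-19: P1@Q2 runs 5, rem=0, completes. Q0=[] Q1=[] Q2=[]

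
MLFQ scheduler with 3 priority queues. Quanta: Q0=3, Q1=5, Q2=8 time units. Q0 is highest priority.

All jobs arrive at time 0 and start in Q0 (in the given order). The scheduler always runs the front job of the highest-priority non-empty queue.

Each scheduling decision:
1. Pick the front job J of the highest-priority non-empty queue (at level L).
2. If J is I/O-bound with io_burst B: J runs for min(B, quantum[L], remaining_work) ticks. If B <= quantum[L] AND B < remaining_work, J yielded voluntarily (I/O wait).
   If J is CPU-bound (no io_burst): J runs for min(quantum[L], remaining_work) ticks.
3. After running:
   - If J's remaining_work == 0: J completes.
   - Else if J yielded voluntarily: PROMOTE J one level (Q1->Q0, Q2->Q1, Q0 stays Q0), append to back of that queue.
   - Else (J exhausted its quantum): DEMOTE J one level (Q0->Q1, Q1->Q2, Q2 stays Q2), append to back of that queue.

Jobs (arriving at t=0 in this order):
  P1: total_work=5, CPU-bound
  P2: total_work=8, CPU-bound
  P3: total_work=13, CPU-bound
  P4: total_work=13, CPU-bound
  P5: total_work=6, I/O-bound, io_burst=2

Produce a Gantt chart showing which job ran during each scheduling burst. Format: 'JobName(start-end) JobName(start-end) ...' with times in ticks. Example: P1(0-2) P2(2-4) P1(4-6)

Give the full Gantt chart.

Answer: P1(0-3) P2(3-6) P3(6-9) P4(9-12) P5(12-14) P5(14-16) P5(16-18) P1(18-20) P2(20-25) P3(25-30) P4(30-35) P3(35-40) P4(40-45)

Derivation:
t=0-3: P1@Q0 runs 3, rem=2, quantum used, demote→Q1. Q0=[P2,P3,P4,P5] Q1=[P1] Q2=[]
t=3-6: P2@Q0 runs 3, rem=5, quantum used, demote→Q1. Q0=[P3,P4,P5] Q1=[P1,P2] Q2=[]
t=6-9: P3@Q0 runs 3, rem=10, quantum used, demote→Q1. Q0=[P4,P5] Q1=[P1,P2,P3] Q2=[]
t=9-12: P4@Q0 runs 3, rem=10, quantum used, demote→Q1. Q0=[P5] Q1=[P1,P2,P3,P4] Q2=[]
t=12-14: P5@Q0 runs 2, rem=4, I/O yield, promote→Q0. Q0=[P5] Q1=[P1,P2,P3,P4] Q2=[]
t=14-16: P5@Q0 runs 2, rem=2, I/O yield, promote→Q0. Q0=[P5] Q1=[P1,P2,P3,P4] Q2=[]
t=16-18: P5@Q0 runs 2, rem=0, completes. Q0=[] Q1=[P1,P2,P3,P4] Q2=[]
t=18-20: P1@Q1 runs 2, rem=0, completes. Q0=[] Q1=[P2,P3,P4] Q2=[]
t=20-25: P2@Q1 runs 5, rem=0, completes. Q0=[] Q1=[P3,P4] Q2=[]
t=25-30: P3@Q1 runs 5, rem=5, quantum used, demote→Q2. Q0=[] Q1=[P4] Q2=[P3]
t=30-35: P4@Q1 runs 5, rem=5, quantum used, demote→Q2. Q0=[] Q1=[] Q2=[P3,P4]
t=35-40: P3@Q2 runs 5, rem=0, completes. Q0=[] Q1=[] Q2=[P4]
t=40-45: P4@Q2 runs 5, rem=0, completes. Q0=[] Q1=[] Q2=[]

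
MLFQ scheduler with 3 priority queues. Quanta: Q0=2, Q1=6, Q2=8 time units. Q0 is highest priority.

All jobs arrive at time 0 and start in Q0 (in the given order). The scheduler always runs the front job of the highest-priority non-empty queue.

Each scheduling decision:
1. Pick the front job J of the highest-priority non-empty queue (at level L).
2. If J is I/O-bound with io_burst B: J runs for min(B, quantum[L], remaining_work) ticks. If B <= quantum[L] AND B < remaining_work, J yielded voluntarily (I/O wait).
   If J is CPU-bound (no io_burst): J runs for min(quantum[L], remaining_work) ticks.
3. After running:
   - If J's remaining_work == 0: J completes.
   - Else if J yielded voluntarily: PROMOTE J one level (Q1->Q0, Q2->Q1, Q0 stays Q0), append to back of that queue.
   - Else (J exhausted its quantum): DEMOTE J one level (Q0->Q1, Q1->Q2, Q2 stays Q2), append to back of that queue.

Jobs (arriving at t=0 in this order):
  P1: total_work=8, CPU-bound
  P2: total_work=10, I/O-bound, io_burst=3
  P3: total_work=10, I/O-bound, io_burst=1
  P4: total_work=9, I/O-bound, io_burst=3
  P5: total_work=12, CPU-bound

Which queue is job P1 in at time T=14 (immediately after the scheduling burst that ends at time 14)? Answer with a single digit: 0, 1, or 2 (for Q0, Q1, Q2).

Answer: 1

Derivation:
t=0-2: P1@Q0 runs 2, rem=6, quantum used, demote→Q1. Q0=[P2,P3,P4,P5] Q1=[P1] Q2=[]
t=2-4: P2@Q0 runs 2, rem=8, quantum used, demote→Q1. Q0=[P3,P4,P5] Q1=[P1,P2] Q2=[]
t=4-5: P3@Q0 runs 1, rem=9, I/O yield, promote→Q0. Q0=[P4,P5,P3] Q1=[P1,P2] Q2=[]
t=5-7: P4@Q0 runs 2, rem=7, quantum used, demote→Q1. Q0=[P5,P3] Q1=[P1,P2,P4] Q2=[]
t=7-9: P5@Q0 runs 2, rem=10, quantum used, demote→Q1. Q0=[P3] Q1=[P1,P2,P4,P5] Q2=[]
t=9-10: P3@Q0 runs 1, rem=8, I/O yield, promote→Q0. Q0=[P3] Q1=[P1,P2,P4,P5] Q2=[]
t=10-11: P3@Q0 runs 1, rem=7, I/O yield, promote→Q0. Q0=[P3] Q1=[P1,P2,P4,P5] Q2=[]
t=11-12: P3@Q0 runs 1, rem=6, I/O yield, promote→Q0. Q0=[P3] Q1=[P1,P2,P4,P5] Q2=[]
t=12-13: P3@Q0 runs 1, rem=5, I/O yield, promote→Q0. Q0=[P3] Q1=[P1,P2,P4,P5] Q2=[]
t=13-14: P3@Q0 runs 1, rem=4, I/O yield, promote→Q0. Q0=[P3] Q1=[P1,P2,P4,P5] Q2=[]
t=14-15: P3@Q0 runs 1, rem=3, I/O yield, promote→Q0. Q0=[P3] Q1=[P1,P2,P4,P5] Q2=[]
t=15-16: P3@Q0 runs 1, rem=2, I/O yield, promote→Q0. Q0=[P3] Q1=[P1,P2,P4,P5] Q2=[]
t=16-17: P3@Q0 runs 1, rem=1, I/O yield, promote→Q0. Q0=[P3] Q1=[P1,P2,P4,P5] Q2=[]
t=17-18: P3@Q0 runs 1, rem=0, completes. Q0=[] Q1=[P1,P2,P4,P5] Q2=[]
t=18-24: P1@Q1 runs 6, rem=0, completes. Q0=[] Q1=[P2,P4,P5] Q2=[]
t=24-27: P2@Q1 runs 3, rem=5, I/O yield, promote→Q0. Q0=[P2] Q1=[P4,P5] Q2=[]
t=27-29: P2@Q0 runs 2, rem=3, quantum used, demote→Q1. Q0=[] Q1=[P4,P5,P2] Q2=[]
t=29-32: P4@Q1 runs 3, rem=4, I/O yield, promote→Q0. Q0=[P4] Q1=[P5,P2] Q2=[]
t=32-34: P4@Q0 runs 2, rem=2, quantum used, demote→Q1. Q0=[] Q1=[P5,P2,P4] Q2=[]
t=34-40: P5@Q1 runs 6, rem=4, quantum used, demote→Q2. Q0=[] Q1=[P2,P4] Q2=[P5]
t=40-43: P2@Q1 runs 3, rem=0, completes. Q0=[] Q1=[P4] Q2=[P5]
t=43-45: P4@Q1 runs 2, rem=0, completes. Q0=[] Q1=[] Q2=[P5]
t=45-49: P5@Q2 runs 4, rem=0, completes. Q0=[] Q1=[] Q2=[]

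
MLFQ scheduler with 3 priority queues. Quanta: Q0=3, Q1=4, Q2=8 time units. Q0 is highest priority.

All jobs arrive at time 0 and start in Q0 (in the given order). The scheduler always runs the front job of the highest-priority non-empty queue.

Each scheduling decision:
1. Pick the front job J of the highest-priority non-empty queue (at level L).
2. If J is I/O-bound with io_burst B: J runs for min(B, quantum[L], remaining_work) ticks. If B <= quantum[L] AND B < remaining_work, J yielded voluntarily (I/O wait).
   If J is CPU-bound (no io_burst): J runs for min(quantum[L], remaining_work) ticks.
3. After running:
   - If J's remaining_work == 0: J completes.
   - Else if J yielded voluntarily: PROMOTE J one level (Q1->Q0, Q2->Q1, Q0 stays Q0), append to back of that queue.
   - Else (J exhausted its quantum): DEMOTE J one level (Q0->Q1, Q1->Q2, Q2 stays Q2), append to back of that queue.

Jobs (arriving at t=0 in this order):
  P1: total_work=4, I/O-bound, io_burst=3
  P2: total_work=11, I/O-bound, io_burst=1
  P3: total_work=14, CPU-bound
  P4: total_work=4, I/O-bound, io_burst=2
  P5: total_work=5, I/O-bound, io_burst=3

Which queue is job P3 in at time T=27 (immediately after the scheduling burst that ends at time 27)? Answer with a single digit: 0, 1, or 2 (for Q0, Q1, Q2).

Answer: 1

Derivation:
t=0-3: P1@Q0 runs 3, rem=1, I/O yield, promote→Q0. Q0=[P2,P3,P4,P5,P1] Q1=[] Q2=[]
t=3-4: P2@Q0 runs 1, rem=10, I/O yield, promote→Q0. Q0=[P3,P4,P5,P1,P2] Q1=[] Q2=[]
t=4-7: P3@Q0 runs 3, rem=11, quantum used, demote→Q1. Q0=[P4,P5,P1,P2] Q1=[P3] Q2=[]
t=7-9: P4@Q0 runs 2, rem=2, I/O yield, promote→Q0. Q0=[P5,P1,P2,P4] Q1=[P3] Q2=[]
t=9-12: P5@Q0 runs 3, rem=2, I/O yield, promote→Q0. Q0=[P1,P2,P4,P5] Q1=[P3] Q2=[]
t=12-13: P1@Q0 runs 1, rem=0, completes. Q0=[P2,P4,P5] Q1=[P3] Q2=[]
t=13-14: P2@Q0 runs 1, rem=9, I/O yield, promote→Q0. Q0=[P4,P5,P2] Q1=[P3] Q2=[]
t=14-16: P4@Q0 runs 2, rem=0, completes. Q0=[P5,P2] Q1=[P3] Q2=[]
t=16-18: P5@Q0 runs 2, rem=0, completes. Q0=[P2] Q1=[P3] Q2=[]
t=18-19: P2@Q0 runs 1, rem=8, I/O yield, promote→Q0. Q0=[P2] Q1=[P3] Q2=[]
t=19-20: P2@Q0 runs 1, rem=7, I/O yield, promote→Q0. Q0=[P2] Q1=[P3] Q2=[]
t=20-21: P2@Q0 runs 1, rem=6, I/O yield, promote→Q0. Q0=[P2] Q1=[P3] Q2=[]
t=21-22: P2@Q0 runs 1, rem=5, I/O yield, promote→Q0. Q0=[P2] Q1=[P3] Q2=[]
t=22-23: P2@Q0 runs 1, rem=4, I/O yield, promote→Q0. Q0=[P2] Q1=[P3] Q2=[]
t=23-24: P2@Q0 runs 1, rem=3, I/O yield, promote→Q0. Q0=[P2] Q1=[P3] Q2=[]
t=24-25: P2@Q0 runs 1, rem=2, I/O yield, promote→Q0. Q0=[P2] Q1=[P3] Q2=[]
t=25-26: P2@Q0 runs 1, rem=1, I/O yield, promote→Q0. Q0=[P2] Q1=[P3] Q2=[]
t=26-27: P2@Q0 runs 1, rem=0, completes. Q0=[] Q1=[P3] Q2=[]
t=27-31: P3@Q1 runs 4, rem=7, quantum used, demote→Q2. Q0=[] Q1=[] Q2=[P3]
t=31-38: P3@Q2 runs 7, rem=0, completes. Q0=[] Q1=[] Q2=[]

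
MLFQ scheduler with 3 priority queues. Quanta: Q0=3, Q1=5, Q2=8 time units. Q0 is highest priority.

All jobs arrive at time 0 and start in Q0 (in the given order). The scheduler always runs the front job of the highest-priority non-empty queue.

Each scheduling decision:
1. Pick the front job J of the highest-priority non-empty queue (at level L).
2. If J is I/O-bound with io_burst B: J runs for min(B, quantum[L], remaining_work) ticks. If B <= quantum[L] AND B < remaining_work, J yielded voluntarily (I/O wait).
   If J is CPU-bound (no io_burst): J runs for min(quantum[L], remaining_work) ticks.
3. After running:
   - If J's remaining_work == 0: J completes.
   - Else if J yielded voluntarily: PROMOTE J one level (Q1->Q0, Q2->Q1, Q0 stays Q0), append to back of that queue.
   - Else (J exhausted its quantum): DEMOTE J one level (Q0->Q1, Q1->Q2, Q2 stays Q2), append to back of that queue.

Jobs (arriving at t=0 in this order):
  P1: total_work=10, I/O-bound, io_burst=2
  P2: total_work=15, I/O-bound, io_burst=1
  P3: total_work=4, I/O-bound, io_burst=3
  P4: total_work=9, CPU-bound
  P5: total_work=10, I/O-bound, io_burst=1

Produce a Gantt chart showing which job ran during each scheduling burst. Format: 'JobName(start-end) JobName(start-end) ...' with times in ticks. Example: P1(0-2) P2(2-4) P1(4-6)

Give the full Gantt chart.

t=0-2: P1@Q0 runs 2, rem=8, I/O yield, promote→Q0. Q0=[P2,P3,P4,P5,P1] Q1=[] Q2=[]
t=2-3: P2@Q0 runs 1, rem=14, I/O yield, promote→Q0. Q0=[P3,P4,P5,P1,P2] Q1=[] Q2=[]
t=3-6: P3@Q0 runs 3, rem=1, I/O yield, promote→Q0. Q0=[P4,P5,P1,P2,P3] Q1=[] Q2=[]
t=6-9: P4@Q0 runs 3, rem=6, quantum used, demote→Q1. Q0=[P5,P1,P2,P3] Q1=[P4] Q2=[]
t=9-10: P5@Q0 runs 1, rem=9, I/O yield, promote→Q0. Q0=[P1,P2,P3,P5] Q1=[P4] Q2=[]
t=10-12: P1@Q0 runs 2, rem=6, I/O yield, promote→Q0. Q0=[P2,P3,P5,P1] Q1=[P4] Q2=[]
t=12-13: P2@Q0 runs 1, rem=13, I/O yield, promote→Q0. Q0=[P3,P5,P1,P2] Q1=[P4] Q2=[]
t=13-14: P3@Q0 runs 1, rem=0, completes. Q0=[P5,P1,P2] Q1=[P4] Q2=[]
t=14-15: P5@Q0 runs 1, rem=8, I/O yield, promote→Q0. Q0=[P1,P2,P5] Q1=[P4] Q2=[]
t=15-17: P1@Q0 runs 2, rem=4, I/O yield, promote→Q0. Q0=[P2,P5,P1] Q1=[P4] Q2=[]
t=17-18: P2@Q0 runs 1, rem=12, I/O yield, promote→Q0. Q0=[P5,P1,P2] Q1=[P4] Q2=[]
t=18-19: P5@Q0 runs 1, rem=7, I/O yield, promote→Q0. Q0=[P1,P2,P5] Q1=[P4] Q2=[]
t=19-21: P1@Q0 runs 2, rem=2, I/O yield, promote→Q0. Q0=[P2,P5,P1] Q1=[P4] Q2=[]
t=21-22: P2@Q0 runs 1, rem=11, I/O yield, promote→Q0. Q0=[P5,P1,P2] Q1=[P4] Q2=[]
t=22-23: P5@Q0 runs 1, rem=6, I/O yield, promote→Q0. Q0=[P1,P2,P5] Q1=[P4] Q2=[]
t=23-25: P1@Q0 runs 2, rem=0, completes. Q0=[P2,P5] Q1=[P4] Q2=[]
t=25-26: P2@Q0 runs 1, rem=10, I/O yield, promote→Q0. Q0=[P5,P2] Q1=[P4] Q2=[]
t=26-27: P5@Q0 runs 1, rem=5, I/O yield, promote→Q0. Q0=[P2,P5] Q1=[P4] Q2=[]
t=27-28: P2@Q0 runs 1, rem=9, I/O yield, promote→Q0. Q0=[P5,P2] Q1=[P4] Q2=[]
t=28-29: P5@Q0 runs 1, rem=4, I/O yield, promote→Q0. Q0=[P2,P5] Q1=[P4] Q2=[]
t=29-30: P2@Q0 runs 1, rem=8, I/O yield, promote→Q0. Q0=[P5,P2] Q1=[P4] Q2=[]
t=30-31: P5@Q0 runs 1, rem=3, I/O yield, promote→Q0. Q0=[P2,P5] Q1=[P4] Q2=[]
t=31-32: P2@Q0 runs 1, rem=7, I/O yield, promote→Q0. Q0=[P5,P2] Q1=[P4] Q2=[]
t=32-33: P5@Q0 runs 1, rem=2, I/O yield, promote→Q0. Q0=[P2,P5] Q1=[P4] Q2=[]
t=33-34: P2@Q0 runs 1, rem=6, I/O yield, promote→Q0. Q0=[P5,P2] Q1=[P4] Q2=[]
t=34-35: P5@Q0 runs 1, rem=1, I/O yield, promote→Q0. Q0=[P2,P5] Q1=[P4] Q2=[]
t=35-36: P2@Q0 runs 1, rem=5, I/O yield, promote→Q0. Q0=[P5,P2] Q1=[P4] Q2=[]
t=36-37: P5@Q0 runs 1, rem=0, completes. Q0=[P2] Q1=[P4] Q2=[]
t=37-38: P2@Q0 runs 1, rem=4, I/O yield, promote→Q0. Q0=[P2] Q1=[P4] Q2=[]
t=38-39: P2@Q0 runs 1, rem=3, I/O yield, promote→Q0. Q0=[P2] Q1=[P4] Q2=[]
t=39-40: P2@Q0 runs 1, rem=2, I/O yield, promote→Q0. Q0=[P2] Q1=[P4] Q2=[]
t=40-41: P2@Q0 runs 1, rem=1, I/O yield, promote→Q0. Q0=[P2] Q1=[P4] Q2=[]
t=41-42: P2@Q0 runs 1, rem=0, completes. Q0=[] Q1=[P4] Q2=[]
t=42-47: P4@Q1 runs 5, rem=1, quantum used, demote→Q2. Q0=[] Q1=[] Q2=[P4]
t=47-48: P4@Q2 runs 1, rem=0, completes. Q0=[] Q1=[] Q2=[]

Answer: P1(0-2) P2(2-3) P3(3-6) P4(6-9) P5(9-10) P1(10-12) P2(12-13) P3(13-14) P5(14-15) P1(15-17) P2(17-18) P5(18-19) P1(19-21) P2(21-22) P5(22-23) P1(23-25) P2(25-26) P5(26-27) P2(27-28) P5(28-29) P2(29-30) P5(30-31) P2(31-32) P5(32-33) P2(33-34) P5(34-35) P2(35-36) P5(36-37) P2(37-38) P2(38-39) P2(39-40) P2(40-41) P2(41-42) P4(42-47) P4(47-48)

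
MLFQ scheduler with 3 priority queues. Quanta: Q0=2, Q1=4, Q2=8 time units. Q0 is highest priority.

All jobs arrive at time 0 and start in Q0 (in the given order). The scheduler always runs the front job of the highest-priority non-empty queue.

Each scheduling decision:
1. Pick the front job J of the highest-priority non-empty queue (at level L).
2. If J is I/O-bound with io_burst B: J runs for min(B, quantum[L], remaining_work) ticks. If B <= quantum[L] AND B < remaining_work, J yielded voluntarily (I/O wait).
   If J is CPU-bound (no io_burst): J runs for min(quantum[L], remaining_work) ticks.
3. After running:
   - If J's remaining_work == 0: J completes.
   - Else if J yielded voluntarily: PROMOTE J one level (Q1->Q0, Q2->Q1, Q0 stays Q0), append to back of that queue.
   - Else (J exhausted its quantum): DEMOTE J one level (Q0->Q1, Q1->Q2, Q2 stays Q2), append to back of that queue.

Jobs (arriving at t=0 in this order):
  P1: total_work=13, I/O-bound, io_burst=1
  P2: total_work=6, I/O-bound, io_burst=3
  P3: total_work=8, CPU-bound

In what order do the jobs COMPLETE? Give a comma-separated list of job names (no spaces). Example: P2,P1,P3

t=0-1: P1@Q0 runs 1, rem=12, I/O yield, promote→Q0. Q0=[P2,P3,P1] Q1=[] Q2=[]
t=1-3: P2@Q0 runs 2, rem=4, quantum used, demote→Q1. Q0=[P3,P1] Q1=[P2] Q2=[]
t=3-5: P3@Q0 runs 2, rem=6, quantum used, demote→Q1. Q0=[P1] Q1=[P2,P3] Q2=[]
t=5-6: P1@Q0 runs 1, rem=11, I/O yield, promote→Q0. Q0=[P1] Q1=[P2,P3] Q2=[]
t=6-7: P1@Q0 runs 1, rem=10, I/O yield, promote→Q0. Q0=[P1] Q1=[P2,P3] Q2=[]
t=7-8: P1@Q0 runs 1, rem=9, I/O yield, promote→Q0. Q0=[P1] Q1=[P2,P3] Q2=[]
t=8-9: P1@Q0 runs 1, rem=8, I/O yield, promote→Q0. Q0=[P1] Q1=[P2,P3] Q2=[]
t=9-10: P1@Q0 runs 1, rem=7, I/O yield, promote→Q0. Q0=[P1] Q1=[P2,P3] Q2=[]
t=10-11: P1@Q0 runs 1, rem=6, I/O yield, promote→Q0. Q0=[P1] Q1=[P2,P3] Q2=[]
t=11-12: P1@Q0 runs 1, rem=5, I/O yield, promote→Q0. Q0=[P1] Q1=[P2,P3] Q2=[]
t=12-13: P1@Q0 runs 1, rem=4, I/O yield, promote→Q0. Q0=[P1] Q1=[P2,P3] Q2=[]
t=13-14: P1@Q0 runs 1, rem=3, I/O yield, promote→Q0. Q0=[P1] Q1=[P2,P3] Q2=[]
t=14-15: P1@Q0 runs 1, rem=2, I/O yield, promote→Q0. Q0=[P1] Q1=[P2,P3] Q2=[]
t=15-16: P1@Q0 runs 1, rem=1, I/O yield, promote→Q0. Q0=[P1] Q1=[P2,P3] Q2=[]
t=16-17: P1@Q0 runs 1, rem=0, completes. Q0=[] Q1=[P2,P3] Q2=[]
t=17-20: P2@Q1 runs 3, rem=1, I/O yield, promote→Q0. Q0=[P2] Q1=[P3] Q2=[]
t=20-21: P2@Q0 runs 1, rem=0, completes. Q0=[] Q1=[P3] Q2=[]
t=21-25: P3@Q1 runs 4, rem=2, quantum used, demote→Q2. Q0=[] Q1=[] Q2=[P3]
t=25-27: P3@Q2 runs 2, rem=0, completes. Q0=[] Q1=[] Q2=[]

Answer: P1,P2,P3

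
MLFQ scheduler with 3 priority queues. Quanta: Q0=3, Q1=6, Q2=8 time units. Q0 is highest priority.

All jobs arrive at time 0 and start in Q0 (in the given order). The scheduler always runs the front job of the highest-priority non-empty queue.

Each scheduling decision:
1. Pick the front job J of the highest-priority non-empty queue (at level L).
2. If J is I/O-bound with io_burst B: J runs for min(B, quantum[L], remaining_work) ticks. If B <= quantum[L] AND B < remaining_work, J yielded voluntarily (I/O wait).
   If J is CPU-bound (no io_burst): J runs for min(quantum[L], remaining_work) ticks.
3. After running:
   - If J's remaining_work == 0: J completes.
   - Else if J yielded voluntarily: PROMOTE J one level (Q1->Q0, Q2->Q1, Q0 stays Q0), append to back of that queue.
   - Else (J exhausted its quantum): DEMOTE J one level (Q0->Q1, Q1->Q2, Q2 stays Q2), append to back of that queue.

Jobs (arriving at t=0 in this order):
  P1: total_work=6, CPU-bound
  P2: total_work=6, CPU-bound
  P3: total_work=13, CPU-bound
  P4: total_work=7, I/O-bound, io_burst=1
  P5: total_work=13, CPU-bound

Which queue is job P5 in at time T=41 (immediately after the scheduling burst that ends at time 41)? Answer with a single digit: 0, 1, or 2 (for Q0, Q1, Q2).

Answer: 2

Derivation:
t=0-3: P1@Q0 runs 3, rem=3, quantum used, demote→Q1. Q0=[P2,P3,P4,P5] Q1=[P1] Q2=[]
t=3-6: P2@Q0 runs 3, rem=3, quantum used, demote→Q1. Q0=[P3,P4,P5] Q1=[P1,P2] Q2=[]
t=6-9: P3@Q0 runs 3, rem=10, quantum used, demote→Q1. Q0=[P4,P5] Q1=[P1,P2,P3] Q2=[]
t=9-10: P4@Q0 runs 1, rem=6, I/O yield, promote→Q0. Q0=[P5,P4] Q1=[P1,P2,P3] Q2=[]
t=10-13: P5@Q0 runs 3, rem=10, quantum used, demote→Q1. Q0=[P4] Q1=[P1,P2,P3,P5] Q2=[]
t=13-14: P4@Q0 runs 1, rem=5, I/O yield, promote→Q0. Q0=[P4] Q1=[P1,P2,P3,P5] Q2=[]
t=14-15: P4@Q0 runs 1, rem=4, I/O yield, promote→Q0. Q0=[P4] Q1=[P1,P2,P3,P5] Q2=[]
t=15-16: P4@Q0 runs 1, rem=3, I/O yield, promote→Q0. Q0=[P4] Q1=[P1,P2,P3,P5] Q2=[]
t=16-17: P4@Q0 runs 1, rem=2, I/O yield, promote→Q0. Q0=[P4] Q1=[P1,P2,P3,P5] Q2=[]
t=17-18: P4@Q0 runs 1, rem=1, I/O yield, promote→Q0. Q0=[P4] Q1=[P1,P2,P3,P5] Q2=[]
t=18-19: P4@Q0 runs 1, rem=0, completes. Q0=[] Q1=[P1,P2,P3,P5] Q2=[]
t=19-22: P1@Q1 runs 3, rem=0, completes. Q0=[] Q1=[P2,P3,P5] Q2=[]
t=22-25: P2@Q1 runs 3, rem=0, completes. Q0=[] Q1=[P3,P5] Q2=[]
t=25-31: P3@Q1 runs 6, rem=4, quantum used, demote→Q2. Q0=[] Q1=[P5] Q2=[P3]
t=31-37: P5@Q1 runs 6, rem=4, quantum used, demote→Q2. Q0=[] Q1=[] Q2=[P3,P5]
t=37-41: P3@Q2 runs 4, rem=0, completes. Q0=[] Q1=[] Q2=[P5]
t=41-45: P5@Q2 runs 4, rem=0, completes. Q0=[] Q1=[] Q2=[]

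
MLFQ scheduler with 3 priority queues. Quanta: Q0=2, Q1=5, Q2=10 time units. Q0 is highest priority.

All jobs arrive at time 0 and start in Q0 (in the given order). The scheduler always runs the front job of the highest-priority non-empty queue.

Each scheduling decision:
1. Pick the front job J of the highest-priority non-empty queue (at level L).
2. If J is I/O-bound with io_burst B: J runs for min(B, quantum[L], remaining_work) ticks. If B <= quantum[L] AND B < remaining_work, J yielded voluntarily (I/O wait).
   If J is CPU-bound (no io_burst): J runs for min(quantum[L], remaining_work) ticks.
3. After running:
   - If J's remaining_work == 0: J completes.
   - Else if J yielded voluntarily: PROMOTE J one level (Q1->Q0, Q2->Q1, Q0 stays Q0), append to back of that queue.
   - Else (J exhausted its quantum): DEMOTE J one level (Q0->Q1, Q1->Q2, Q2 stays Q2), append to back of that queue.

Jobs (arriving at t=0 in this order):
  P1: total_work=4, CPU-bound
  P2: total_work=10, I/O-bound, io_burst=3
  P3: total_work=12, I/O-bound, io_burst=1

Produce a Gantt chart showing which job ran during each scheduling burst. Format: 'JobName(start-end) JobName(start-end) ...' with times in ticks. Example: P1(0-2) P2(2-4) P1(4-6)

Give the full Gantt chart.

t=0-2: P1@Q0 runs 2, rem=2, quantum used, demote→Q1. Q0=[P2,P3] Q1=[P1] Q2=[]
t=2-4: P2@Q0 runs 2, rem=8, quantum used, demote→Q1. Q0=[P3] Q1=[P1,P2] Q2=[]
t=4-5: P3@Q0 runs 1, rem=11, I/O yield, promote→Q0. Q0=[P3] Q1=[P1,P2] Q2=[]
t=5-6: P3@Q0 runs 1, rem=10, I/O yield, promote→Q0. Q0=[P3] Q1=[P1,P2] Q2=[]
t=6-7: P3@Q0 runs 1, rem=9, I/O yield, promote→Q0. Q0=[P3] Q1=[P1,P2] Q2=[]
t=7-8: P3@Q0 runs 1, rem=8, I/O yield, promote→Q0. Q0=[P3] Q1=[P1,P2] Q2=[]
t=8-9: P3@Q0 runs 1, rem=7, I/O yield, promote→Q0. Q0=[P3] Q1=[P1,P2] Q2=[]
t=9-10: P3@Q0 runs 1, rem=6, I/O yield, promote→Q0. Q0=[P3] Q1=[P1,P2] Q2=[]
t=10-11: P3@Q0 runs 1, rem=5, I/O yield, promote→Q0. Q0=[P3] Q1=[P1,P2] Q2=[]
t=11-12: P3@Q0 runs 1, rem=4, I/O yield, promote→Q0. Q0=[P3] Q1=[P1,P2] Q2=[]
t=12-13: P3@Q0 runs 1, rem=3, I/O yield, promote→Q0. Q0=[P3] Q1=[P1,P2] Q2=[]
t=13-14: P3@Q0 runs 1, rem=2, I/O yield, promote→Q0. Q0=[P3] Q1=[P1,P2] Q2=[]
t=14-15: P3@Q0 runs 1, rem=1, I/O yield, promote→Q0. Q0=[P3] Q1=[P1,P2] Q2=[]
t=15-16: P3@Q0 runs 1, rem=0, completes. Q0=[] Q1=[P1,P2] Q2=[]
t=16-18: P1@Q1 runs 2, rem=0, completes. Q0=[] Q1=[P2] Q2=[]
t=18-21: P2@Q1 runs 3, rem=5, I/O yield, promote→Q0. Q0=[P2] Q1=[] Q2=[]
t=21-23: P2@Q0 runs 2, rem=3, quantum used, demote→Q1. Q0=[] Q1=[P2] Q2=[]
t=23-26: P2@Q1 runs 3, rem=0, completes. Q0=[] Q1=[] Q2=[]

Answer: P1(0-2) P2(2-4) P3(4-5) P3(5-6) P3(6-7) P3(7-8) P3(8-9) P3(9-10) P3(10-11) P3(11-12) P3(12-13) P3(13-14) P3(14-15) P3(15-16) P1(16-18) P2(18-21) P2(21-23) P2(23-26)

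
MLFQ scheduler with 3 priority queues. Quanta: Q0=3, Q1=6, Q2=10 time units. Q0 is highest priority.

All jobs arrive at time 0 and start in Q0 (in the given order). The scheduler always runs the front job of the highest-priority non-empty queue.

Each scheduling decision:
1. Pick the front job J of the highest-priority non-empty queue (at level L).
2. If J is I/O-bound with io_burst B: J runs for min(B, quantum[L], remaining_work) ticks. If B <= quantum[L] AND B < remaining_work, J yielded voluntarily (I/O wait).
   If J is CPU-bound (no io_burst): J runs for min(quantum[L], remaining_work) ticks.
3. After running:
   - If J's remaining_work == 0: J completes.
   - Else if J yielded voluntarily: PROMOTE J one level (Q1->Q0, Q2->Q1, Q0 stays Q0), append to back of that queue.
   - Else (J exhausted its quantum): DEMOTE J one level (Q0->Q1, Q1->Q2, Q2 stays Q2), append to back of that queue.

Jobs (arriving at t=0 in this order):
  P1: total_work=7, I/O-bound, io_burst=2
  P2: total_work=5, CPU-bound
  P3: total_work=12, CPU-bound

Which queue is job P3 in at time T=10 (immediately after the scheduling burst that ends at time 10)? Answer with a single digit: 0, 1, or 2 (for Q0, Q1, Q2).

Answer: 1

Derivation:
t=0-2: P1@Q0 runs 2, rem=5, I/O yield, promote→Q0. Q0=[P2,P3,P1] Q1=[] Q2=[]
t=2-5: P2@Q0 runs 3, rem=2, quantum used, demote→Q1. Q0=[P3,P1] Q1=[P2] Q2=[]
t=5-8: P3@Q0 runs 3, rem=9, quantum used, demote→Q1. Q0=[P1] Q1=[P2,P3] Q2=[]
t=8-10: P1@Q0 runs 2, rem=3, I/O yield, promote→Q0. Q0=[P1] Q1=[P2,P3] Q2=[]
t=10-12: P1@Q0 runs 2, rem=1, I/O yield, promote→Q0. Q0=[P1] Q1=[P2,P3] Q2=[]
t=12-13: P1@Q0 runs 1, rem=0, completes. Q0=[] Q1=[P2,P3] Q2=[]
t=13-15: P2@Q1 runs 2, rem=0, completes. Q0=[] Q1=[P3] Q2=[]
t=15-21: P3@Q1 runs 6, rem=3, quantum used, demote→Q2. Q0=[] Q1=[] Q2=[P3]
t=21-24: P3@Q2 runs 3, rem=0, completes. Q0=[] Q1=[] Q2=[]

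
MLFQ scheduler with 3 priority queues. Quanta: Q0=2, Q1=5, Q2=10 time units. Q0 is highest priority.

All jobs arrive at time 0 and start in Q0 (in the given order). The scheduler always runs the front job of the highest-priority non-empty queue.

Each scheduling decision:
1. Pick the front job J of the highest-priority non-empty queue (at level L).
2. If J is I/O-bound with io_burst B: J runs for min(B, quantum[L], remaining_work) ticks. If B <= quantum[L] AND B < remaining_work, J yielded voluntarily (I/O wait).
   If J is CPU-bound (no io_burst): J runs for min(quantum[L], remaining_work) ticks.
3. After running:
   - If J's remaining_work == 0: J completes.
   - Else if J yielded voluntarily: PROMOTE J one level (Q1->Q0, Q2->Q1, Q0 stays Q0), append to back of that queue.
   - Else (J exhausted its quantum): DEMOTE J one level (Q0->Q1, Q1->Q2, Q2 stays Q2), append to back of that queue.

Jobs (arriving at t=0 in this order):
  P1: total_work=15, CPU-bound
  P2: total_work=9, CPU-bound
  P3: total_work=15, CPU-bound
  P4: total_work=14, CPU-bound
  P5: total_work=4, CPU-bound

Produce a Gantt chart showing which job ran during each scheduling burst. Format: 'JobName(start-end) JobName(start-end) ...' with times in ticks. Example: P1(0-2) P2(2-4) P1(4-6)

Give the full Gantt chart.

Answer: P1(0-2) P2(2-4) P3(4-6) P4(6-8) P5(8-10) P1(10-15) P2(15-20) P3(20-25) P4(25-30) P5(30-32) P1(32-40) P2(40-42) P3(42-50) P4(50-57)

Derivation:
t=0-2: P1@Q0 runs 2, rem=13, quantum used, demote→Q1. Q0=[P2,P3,P4,P5] Q1=[P1] Q2=[]
t=2-4: P2@Q0 runs 2, rem=7, quantum used, demote→Q1. Q0=[P3,P4,P5] Q1=[P1,P2] Q2=[]
t=4-6: P3@Q0 runs 2, rem=13, quantum used, demote→Q1. Q0=[P4,P5] Q1=[P1,P2,P3] Q2=[]
t=6-8: P4@Q0 runs 2, rem=12, quantum used, demote→Q1. Q0=[P5] Q1=[P1,P2,P3,P4] Q2=[]
t=8-10: P5@Q0 runs 2, rem=2, quantum used, demote→Q1. Q0=[] Q1=[P1,P2,P3,P4,P5] Q2=[]
t=10-15: P1@Q1 runs 5, rem=8, quantum used, demote→Q2. Q0=[] Q1=[P2,P3,P4,P5] Q2=[P1]
t=15-20: P2@Q1 runs 5, rem=2, quantum used, demote→Q2. Q0=[] Q1=[P3,P4,P5] Q2=[P1,P2]
t=20-25: P3@Q1 runs 5, rem=8, quantum used, demote→Q2. Q0=[] Q1=[P4,P5] Q2=[P1,P2,P3]
t=25-30: P4@Q1 runs 5, rem=7, quantum used, demote→Q2. Q0=[] Q1=[P5] Q2=[P1,P2,P3,P4]
t=30-32: P5@Q1 runs 2, rem=0, completes. Q0=[] Q1=[] Q2=[P1,P2,P3,P4]
t=32-40: P1@Q2 runs 8, rem=0, completes. Q0=[] Q1=[] Q2=[P2,P3,P4]
t=40-42: P2@Q2 runs 2, rem=0, completes. Q0=[] Q1=[] Q2=[P3,P4]
t=42-50: P3@Q2 runs 8, rem=0, completes. Q0=[] Q1=[] Q2=[P4]
t=50-57: P4@Q2 runs 7, rem=0, completes. Q0=[] Q1=[] Q2=[]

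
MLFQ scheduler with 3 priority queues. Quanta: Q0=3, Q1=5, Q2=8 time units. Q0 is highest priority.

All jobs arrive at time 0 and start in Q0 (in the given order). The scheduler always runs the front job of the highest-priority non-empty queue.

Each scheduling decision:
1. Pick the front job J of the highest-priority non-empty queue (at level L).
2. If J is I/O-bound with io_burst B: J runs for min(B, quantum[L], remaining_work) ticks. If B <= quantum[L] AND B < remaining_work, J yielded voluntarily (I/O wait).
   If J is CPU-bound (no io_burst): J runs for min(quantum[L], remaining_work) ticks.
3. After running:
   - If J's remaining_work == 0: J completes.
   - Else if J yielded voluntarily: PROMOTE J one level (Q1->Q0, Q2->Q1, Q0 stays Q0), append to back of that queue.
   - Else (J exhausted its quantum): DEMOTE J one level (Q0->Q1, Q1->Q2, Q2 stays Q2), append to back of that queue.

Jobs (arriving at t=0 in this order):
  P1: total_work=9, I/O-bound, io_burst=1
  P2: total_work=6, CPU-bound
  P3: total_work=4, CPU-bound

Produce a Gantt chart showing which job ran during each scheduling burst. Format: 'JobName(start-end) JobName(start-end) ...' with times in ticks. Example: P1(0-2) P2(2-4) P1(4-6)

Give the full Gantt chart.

t=0-1: P1@Q0 runs 1, rem=8, I/O yield, promote→Q0. Q0=[P2,P3,P1] Q1=[] Q2=[]
t=1-4: P2@Q0 runs 3, rem=3, quantum used, demote→Q1. Q0=[P3,P1] Q1=[P2] Q2=[]
t=4-7: P3@Q0 runs 3, rem=1, quantum used, demote→Q1. Q0=[P1] Q1=[P2,P3] Q2=[]
t=7-8: P1@Q0 runs 1, rem=7, I/O yield, promote→Q0. Q0=[P1] Q1=[P2,P3] Q2=[]
t=8-9: P1@Q0 runs 1, rem=6, I/O yield, promote→Q0. Q0=[P1] Q1=[P2,P3] Q2=[]
t=9-10: P1@Q0 runs 1, rem=5, I/O yield, promote→Q0. Q0=[P1] Q1=[P2,P3] Q2=[]
t=10-11: P1@Q0 runs 1, rem=4, I/O yield, promote→Q0. Q0=[P1] Q1=[P2,P3] Q2=[]
t=11-12: P1@Q0 runs 1, rem=3, I/O yield, promote→Q0. Q0=[P1] Q1=[P2,P3] Q2=[]
t=12-13: P1@Q0 runs 1, rem=2, I/O yield, promote→Q0. Q0=[P1] Q1=[P2,P3] Q2=[]
t=13-14: P1@Q0 runs 1, rem=1, I/O yield, promote→Q0. Q0=[P1] Q1=[P2,P3] Q2=[]
t=14-15: P1@Q0 runs 1, rem=0, completes. Q0=[] Q1=[P2,P3] Q2=[]
t=15-18: P2@Q1 runs 3, rem=0, completes. Q0=[] Q1=[P3] Q2=[]
t=18-19: P3@Q1 runs 1, rem=0, completes. Q0=[] Q1=[] Q2=[]

Answer: P1(0-1) P2(1-4) P3(4-7) P1(7-8) P1(8-9) P1(9-10) P1(10-11) P1(11-12) P1(12-13) P1(13-14) P1(14-15) P2(15-18) P3(18-19)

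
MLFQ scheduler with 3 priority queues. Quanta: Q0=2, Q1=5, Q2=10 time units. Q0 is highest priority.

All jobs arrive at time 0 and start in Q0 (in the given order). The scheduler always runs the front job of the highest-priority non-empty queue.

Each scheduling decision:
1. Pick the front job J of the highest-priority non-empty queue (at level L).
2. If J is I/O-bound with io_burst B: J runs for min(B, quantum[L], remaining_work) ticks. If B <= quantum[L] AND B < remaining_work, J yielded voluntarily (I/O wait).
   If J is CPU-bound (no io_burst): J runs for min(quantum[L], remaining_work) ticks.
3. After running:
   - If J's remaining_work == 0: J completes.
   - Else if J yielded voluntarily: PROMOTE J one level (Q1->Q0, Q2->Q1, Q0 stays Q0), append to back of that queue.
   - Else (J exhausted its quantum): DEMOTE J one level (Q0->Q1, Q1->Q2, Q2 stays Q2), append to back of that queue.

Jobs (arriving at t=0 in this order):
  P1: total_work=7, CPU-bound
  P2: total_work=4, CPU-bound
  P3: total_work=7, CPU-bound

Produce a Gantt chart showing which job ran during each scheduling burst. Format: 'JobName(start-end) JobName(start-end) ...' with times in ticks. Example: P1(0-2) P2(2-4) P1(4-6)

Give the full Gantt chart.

Answer: P1(0-2) P2(2-4) P3(4-6) P1(6-11) P2(11-13) P3(13-18)

Derivation:
t=0-2: P1@Q0 runs 2, rem=5, quantum used, demote→Q1. Q0=[P2,P3] Q1=[P1] Q2=[]
t=2-4: P2@Q0 runs 2, rem=2, quantum used, demote→Q1. Q0=[P3] Q1=[P1,P2] Q2=[]
t=4-6: P3@Q0 runs 2, rem=5, quantum used, demote→Q1. Q0=[] Q1=[P1,P2,P3] Q2=[]
t=6-11: P1@Q1 runs 5, rem=0, completes. Q0=[] Q1=[P2,P3] Q2=[]
t=11-13: P2@Q1 runs 2, rem=0, completes. Q0=[] Q1=[P3] Q2=[]
t=13-18: P3@Q1 runs 5, rem=0, completes. Q0=[] Q1=[] Q2=[]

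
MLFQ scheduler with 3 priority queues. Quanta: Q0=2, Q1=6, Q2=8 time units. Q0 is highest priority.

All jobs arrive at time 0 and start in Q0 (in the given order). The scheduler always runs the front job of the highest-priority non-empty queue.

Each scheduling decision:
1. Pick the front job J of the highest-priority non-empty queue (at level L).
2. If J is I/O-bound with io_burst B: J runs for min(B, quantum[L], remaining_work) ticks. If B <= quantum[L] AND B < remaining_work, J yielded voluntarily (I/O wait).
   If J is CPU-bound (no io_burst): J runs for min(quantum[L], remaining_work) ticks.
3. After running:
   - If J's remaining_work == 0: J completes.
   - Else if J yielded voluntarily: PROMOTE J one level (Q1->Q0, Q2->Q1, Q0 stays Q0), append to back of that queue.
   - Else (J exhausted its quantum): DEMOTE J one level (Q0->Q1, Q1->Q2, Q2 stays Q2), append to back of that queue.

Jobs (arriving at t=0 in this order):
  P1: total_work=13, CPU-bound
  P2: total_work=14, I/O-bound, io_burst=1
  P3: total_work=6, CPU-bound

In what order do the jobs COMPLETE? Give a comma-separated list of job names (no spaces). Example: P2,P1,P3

Answer: P2,P3,P1

Derivation:
t=0-2: P1@Q0 runs 2, rem=11, quantum used, demote→Q1. Q0=[P2,P3] Q1=[P1] Q2=[]
t=2-3: P2@Q0 runs 1, rem=13, I/O yield, promote→Q0. Q0=[P3,P2] Q1=[P1] Q2=[]
t=3-5: P3@Q0 runs 2, rem=4, quantum used, demote→Q1. Q0=[P2] Q1=[P1,P3] Q2=[]
t=5-6: P2@Q0 runs 1, rem=12, I/O yield, promote→Q0. Q0=[P2] Q1=[P1,P3] Q2=[]
t=6-7: P2@Q0 runs 1, rem=11, I/O yield, promote→Q0. Q0=[P2] Q1=[P1,P3] Q2=[]
t=7-8: P2@Q0 runs 1, rem=10, I/O yield, promote→Q0. Q0=[P2] Q1=[P1,P3] Q2=[]
t=8-9: P2@Q0 runs 1, rem=9, I/O yield, promote→Q0. Q0=[P2] Q1=[P1,P3] Q2=[]
t=9-10: P2@Q0 runs 1, rem=8, I/O yield, promote→Q0. Q0=[P2] Q1=[P1,P3] Q2=[]
t=10-11: P2@Q0 runs 1, rem=7, I/O yield, promote→Q0. Q0=[P2] Q1=[P1,P3] Q2=[]
t=11-12: P2@Q0 runs 1, rem=6, I/O yield, promote→Q0. Q0=[P2] Q1=[P1,P3] Q2=[]
t=12-13: P2@Q0 runs 1, rem=5, I/O yield, promote→Q0. Q0=[P2] Q1=[P1,P3] Q2=[]
t=13-14: P2@Q0 runs 1, rem=4, I/O yield, promote→Q0. Q0=[P2] Q1=[P1,P3] Q2=[]
t=14-15: P2@Q0 runs 1, rem=3, I/O yield, promote→Q0. Q0=[P2] Q1=[P1,P3] Q2=[]
t=15-16: P2@Q0 runs 1, rem=2, I/O yield, promote→Q0. Q0=[P2] Q1=[P1,P3] Q2=[]
t=16-17: P2@Q0 runs 1, rem=1, I/O yield, promote→Q0. Q0=[P2] Q1=[P1,P3] Q2=[]
t=17-18: P2@Q0 runs 1, rem=0, completes. Q0=[] Q1=[P1,P3] Q2=[]
t=18-24: P1@Q1 runs 6, rem=5, quantum used, demote→Q2. Q0=[] Q1=[P3] Q2=[P1]
t=24-28: P3@Q1 runs 4, rem=0, completes. Q0=[] Q1=[] Q2=[P1]
t=28-33: P1@Q2 runs 5, rem=0, completes. Q0=[] Q1=[] Q2=[]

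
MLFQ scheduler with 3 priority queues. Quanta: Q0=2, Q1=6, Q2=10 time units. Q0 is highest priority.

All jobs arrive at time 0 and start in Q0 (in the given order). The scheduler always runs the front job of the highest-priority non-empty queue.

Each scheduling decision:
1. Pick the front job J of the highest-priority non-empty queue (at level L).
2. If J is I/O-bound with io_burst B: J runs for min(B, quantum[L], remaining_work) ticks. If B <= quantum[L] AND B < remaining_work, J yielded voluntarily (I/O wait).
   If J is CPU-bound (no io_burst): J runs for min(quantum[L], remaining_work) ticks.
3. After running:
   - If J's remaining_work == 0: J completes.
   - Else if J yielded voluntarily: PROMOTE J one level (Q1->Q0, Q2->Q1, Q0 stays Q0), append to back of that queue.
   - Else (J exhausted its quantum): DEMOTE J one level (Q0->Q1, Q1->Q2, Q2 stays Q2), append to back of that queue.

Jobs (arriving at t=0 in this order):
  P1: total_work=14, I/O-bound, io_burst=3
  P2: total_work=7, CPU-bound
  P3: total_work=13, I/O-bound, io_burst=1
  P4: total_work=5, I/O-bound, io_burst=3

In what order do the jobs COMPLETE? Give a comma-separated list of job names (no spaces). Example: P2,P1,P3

Answer: P3,P2,P4,P1

Derivation:
t=0-2: P1@Q0 runs 2, rem=12, quantum used, demote→Q1. Q0=[P2,P3,P4] Q1=[P1] Q2=[]
t=2-4: P2@Q0 runs 2, rem=5, quantum used, demote→Q1. Q0=[P3,P4] Q1=[P1,P2] Q2=[]
t=4-5: P3@Q0 runs 1, rem=12, I/O yield, promote→Q0. Q0=[P4,P3] Q1=[P1,P2] Q2=[]
t=5-7: P4@Q0 runs 2, rem=3, quantum used, demote→Q1. Q0=[P3] Q1=[P1,P2,P4] Q2=[]
t=7-8: P3@Q0 runs 1, rem=11, I/O yield, promote→Q0. Q0=[P3] Q1=[P1,P2,P4] Q2=[]
t=8-9: P3@Q0 runs 1, rem=10, I/O yield, promote→Q0. Q0=[P3] Q1=[P1,P2,P4] Q2=[]
t=9-10: P3@Q0 runs 1, rem=9, I/O yield, promote→Q0. Q0=[P3] Q1=[P1,P2,P4] Q2=[]
t=10-11: P3@Q0 runs 1, rem=8, I/O yield, promote→Q0. Q0=[P3] Q1=[P1,P2,P4] Q2=[]
t=11-12: P3@Q0 runs 1, rem=7, I/O yield, promote→Q0. Q0=[P3] Q1=[P1,P2,P4] Q2=[]
t=12-13: P3@Q0 runs 1, rem=6, I/O yield, promote→Q0. Q0=[P3] Q1=[P1,P2,P4] Q2=[]
t=13-14: P3@Q0 runs 1, rem=5, I/O yield, promote→Q0. Q0=[P3] Q1=[P1,P2,P4] Q2=[]
t=14-15: P3@Q0 runs 1, rem=4, I/O yield, promote→Q0. Q0=[P3] Q1=[P1,P2,P4] Q2=[]
t=15-16: P3@Q0 runs 1, rem=3, I/O yield, promote→Q0. Q0=[P3] Q1=[P1,P2,P4] Q2=[]
t=16-17: P3@Q0 runs 1, rem=2, I/O yield, promote→Q0. Q0=[P3] Q1=[P1,P2,P4] Q2=[]
t=17-18: P3@Q0 runs 1, rem=1, I/O yield, promote→Q0. Q0=[P3] Q1=[P1,P2,P4] Q2=[]
t=18-19: P3@Q0 runs 1, rem=0, completes. Q0=[] Q1=[P1,P2,P4] Q2=[]
t=19-22: P1@Q1 runs 3, rem=9, I/O yield, promote→Q0. Q0=[P1] Q1=[P2,P4] Q2=[]
t=22-24: P1@Q0 runs 2, rem=7, quantum used, demote→Q1. Q0=[] Q1=[P2,P4,P1] Q2=[]
t=24-29: P2@Q1 runs 5, rem=0, completes. Q0=[] Q1=[P4,P1] Q2=[]
t=29-32: P4@Q1 runs 3, rem=0, completes. Q0=[] Q1=[P1] Q2=[]
t=32-35: P1@Q1 runs 3, rem=4, I/O yield, promote→Q0. Q0=[P1] Q1=[] Q2=[]
t=35-37: P1@Q0 runs 2, rem=2, quantum used, demote→Q1. Q0=[] Q1=[P1] Q2=[]
t=37-39: P1@Q1 runs 2, rem=0, completes. Q0=[] Q1=[] Q2=[]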